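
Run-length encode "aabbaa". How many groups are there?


Input: aabbaa
Scanning for consecutive runs:
  Group 1: 'a' x 2 (positions 0-1)
  Group 2: 'b' x 2 (positions 2-3)
  Group 3: 'a' x 2 (positions 4-5)
Total groups: 3

3


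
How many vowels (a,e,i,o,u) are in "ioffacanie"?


Input: ioffacanie
Checking each character:
  'i' at position 0: vowel (running total: 1)
  'o' at position 1: vowel (running total: 2)
  'f' at position 2: consonant
  'f' at position 3: consonant
  'a' at position 4: vowel (running total: 3)
  'c' at position 5: consonant
  'a' at position 6: vowel (running total: 4)
  'n' at position 7: consonant
  'i' at position 8: vowel (running total: 5)
  'e' at position 9: vowel (running total: 6)
Total vowels: 6

6


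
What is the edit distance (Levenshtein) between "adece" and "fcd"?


Computing edit distance: "adece" -> "fcd"
DP table:
           f    c    d
      0    1    2    3
  a   1    1    2    3
  d   2    2    2    2
  e   3    3    3    3
  c   4    4    3    4
  e   5    5    4    4
Edit distance = dp[5][3] = 4

4


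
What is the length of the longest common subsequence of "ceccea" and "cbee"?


LCS of "ceccea" and "cbee"
DP table:
           c    b    e    e
      0    0    0    0    0
  c   0    1    1    1    1
  e   0    1    1    2    2
  c   0    1    1    2    2
  c   0    1    1    2    2
  e   0    1    1    2    3
  a   0    1    1    2    3
LCS length = dp[6][4] = 3

3


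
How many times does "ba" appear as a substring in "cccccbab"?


Searching for "ba" in "cccccbab"
Scanning each position:
  Position 0: "cc" => no
  Position 1: "cc" => no
  Position 2: "cc" => no
  Position 3: "cc" => no
  Position 4: "cb" => no
  Position 5: "ba" => MATCH
  Position 6: "ab" => no
Total occurrences: 1

1


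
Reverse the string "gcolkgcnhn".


Input: gcolkgcnhn
Reading characters right to left:
  Position 9: 'n'
  Position 8: 'h'
  Position 7: 'n'
  Position 6: 'c'
  Position 5: 'g'
  Position 4: 'k'
  Position 3: 'l'
  Position 2: 'o'
  Position 1: 'c'
  Position 0: 'g'
Reversed: nhncgklocg

nhncgklocg


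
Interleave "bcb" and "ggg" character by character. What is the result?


Interleaving "bcb" and "ggg":
  Position 0: 'b' from first, 'g' from second => "bg"
  Position 1: 'c' from first, 'g' from second => "cg"
  Position 2: 'b' from first, 'g' from second => "bg"
Result: bgcgbg

bgcgbg


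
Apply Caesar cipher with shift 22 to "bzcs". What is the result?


Caesar cipher: shift "bzcs" by 22
  'b' (pos 1) + 22 = pos 23 = 'x'
  'z' (pos 25) + 22 = pos 21 = 'v'
  'c' (pos 2) + 22 = pos 24 = 'y'
  's' (pos 18) + 22 = pos 14 = 'o'
Result: xvyo

xvyo


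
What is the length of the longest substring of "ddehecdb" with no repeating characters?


Input: "ddehecdb"
Sliding window (track last position of each char):
  Position 0 ('d'): window [0,0] length 1 -- new best
  Position 1 ('d'): repeat (last at 0), move window start to 1
  Position 1 ('d'): window [1,1] length 1
  Position 2 ('e'): window [1,2] length 2 -- new best
  Position 3 ('h'): window [1,3] length 3 -- new best
  Position 4 ('e'): repeat (last at 2), move window start to 3
  Position 4 ('e'): window [3,4] length 2
  Position 5 ('c'): window [3,5] length 3
  Position 6 ('d'): window [3,6] length 4 -- new best
  Position 7 ('b'): window [3,7] length 5 -- new best
Longest substring with no repeats: "hecdb" with length 5

5


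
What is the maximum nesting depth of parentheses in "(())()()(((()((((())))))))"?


Input: "(())()()(((()((((())))))))"
Tracking depth:
  Position 0 '(': depth becomes 1
  Position 1 '(': depth becomes 2
  Position 2 ')': depth becomes 1
  Position 3 ')': depth becomes 0
  Position 4 '(': depth becomes 1
  Position 5 ')': depth becomes 0
  Position 6 '(': depth becomes 1
  Position 7 ')': depth becomes 0
  Position 8 '(': depth becomes 1
  Position 9 '(': depth becomes 2
  Position 10 '(': depth becomes 3
  Position 11 '(': depth becomes 4
  Position 12 ')': depth becomes 3
  Position 13 '(': depth becomes 4
  Position 14 '(': depth becomes 5
  Position 15 '(': depth becomes 6
  Position 16 '(': depth becomes 7
  Position 17 '(': depth becomes 8
  Position 18 ')': depth becomes 7
  Position 19 ')': depth becomes 6
  Position 20 ')': depth becomes 5
  Position 21 ')': depth becomes 4
  Position 22 ')': depth becomes 3
  Position 23 ')': depth becomes 2
  Position 24 ')': depth becomes 1
  Position 25 ')': depth becomes 0
Maximum depth reached: 8

8


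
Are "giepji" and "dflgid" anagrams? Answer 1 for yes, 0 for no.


Strings: "giepji", "dflgid"
Sorted first:  egiijp
Sorted second: ddfgil
Differ at position 0: 'e' vs 'd' => not anagrams

0


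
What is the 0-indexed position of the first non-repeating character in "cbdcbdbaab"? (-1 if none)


Input: cbdcbdbaab
Character frequencies:
  'a': 2
  'b': 4
  'c': 2
  'd': 2
Scanning left to right for freq == 1:
  Position 0 ('c'): freq=2, skip
  Position 1 ('b'): freq=4, skip
  Position 2 ('d'): freq=2, skip
  Position 3 ('c'): freq=2, skip
  Position 4 ('b'): freq=4, skip
  Position 5 ('d'): freq=2, skip
  Position 6 ('b'): freq=4, skip
  Position 7 ('a'): freq=2, skip
  Position 8 ('a'): freq=2, skip
  Position 9 ('b'): freq=4, skip
  No unique character found => answer = -1

-1


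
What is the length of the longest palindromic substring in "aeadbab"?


Input: "aeadbab"
Checking substrings for palindromes:
  [0:3] "aea" (len 3) => palindrome
  [4:7] "bab" (len 3) => palindrome
Longest palindromic substring: "aea" with length 3

3


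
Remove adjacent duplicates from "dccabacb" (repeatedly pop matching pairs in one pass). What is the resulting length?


Input: dccabacb
Stack-based adjacent duplicate removal:
  Read 'd': push. Stack: d
  Read 'c': push. Stack: dc
  Read 'c': matches stack top 'c' => pop. Stack: d
  Read 'a': push. Stack: da
  Read 'b': push. Stack: dab
  Read 'a': push. Stack: daba
  Read 'c': push. Stack: dabac
  Read 'b': push. Stack: dabacb
Final stack: "dabacb" (length 6)

6


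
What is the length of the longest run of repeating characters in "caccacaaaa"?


Input: "caccacaaaa"
Scanning for longest run:
  Position 1 ('a'): new char, reset run to 1
  Position 2 ('c'): new char, reset run to 1
  Position 3 ('c'): continues run of 'c', length=2
  Position 4 ('a'): new char, reset run to 1
  Position 5 ('c'): new char, reset run to 1
  Position 6 ('a'): new char, reset run to 1
  Position 7 ('a'): continues run of 'a', length=2
  Position 8 ('a'): continues run of 'a', length=3
  Position 9 ('a'): continues run of 'a', length=4
Longest run: 'a' with length 4

4


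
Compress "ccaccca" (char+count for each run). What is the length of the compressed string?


Input: ccaccca
Runs:
  'c' x 2 => "c2"
  'a' x 1 => "a1"
  'c' x 3 => "c3"
  'a' x 1 => "a1"
Compressed: "c2a1c3a1"
Compressed length: 8

8


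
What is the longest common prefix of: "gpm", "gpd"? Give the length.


Words: gpm, gpd
  Position 0: all 'g' => match
  Position 1: all 'p' => match
  Position 2: ('m', 'd') => mismatch, stop
LCP = "gp" (length 2)

2


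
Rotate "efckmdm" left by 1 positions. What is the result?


Input: "efckmdm", rotate left by 1
First 1 characters: "e"
Remaining characters: "fckmdm"
Concatenate remaining + first: "fckmdm" + "e" = "fckmdme"

fckmdme


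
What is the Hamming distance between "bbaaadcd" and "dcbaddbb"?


Comparing "bbaaadcd" and "dcbaddbb" position by position:
  Position 0: 'b' vs 'd' => differ
  Position 1: 'b' vs 'c' => differ
  Position 2: 'a' vs 'b' => differ
  Position 3: 'a' vs 'a' => same
  Position 4: 'a' vs 'd' => differ
  Position 5: 'd' vs 'd' => same
  Position 6: 'c' vs 'b' => differ
  Position 7: 'd' vs 'b' => differ
Total differences (Hamming distance): 6

6


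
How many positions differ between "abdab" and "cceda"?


Comparing "abdab" and "cceda" position by position:
  Position 0: 'a' vs 'c' => DIFFER
  Position 1: 'b' vs 'c' => DIFFER
  Position 2: 'd' vs 'e' => DIFFER
  Position 3: 'a' vs 'd' => DIFFER
  Position 4: 'b' vs 'a' => DIFFER
Positions that differ: 5

5


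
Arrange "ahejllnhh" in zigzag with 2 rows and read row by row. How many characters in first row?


Zigzag "ahejllnhh" into 2 rows:
Placing characters:
  'a' => row 0
  'h' => row 1
  'e' => row 0
  'j' => row 1
  'l' => row 0
  'l' => row 1
  'n' => row 0
  'h' => row 1
  'h' => row 0
Rows:
  Row 0: "aelnh"
  Row 1: "hjlh"
First row length: 5

5


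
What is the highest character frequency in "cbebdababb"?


Input: cbebdababb
Character counts:
  'a': 2
  'b': 5
  'c': 1
  'd': 1
  'e': 1
Maximum frequency: 5

5


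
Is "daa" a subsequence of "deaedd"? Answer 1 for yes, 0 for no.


Check if "daa" is a subsequence of "deaedd"
Greedy scan:
  Position 0 ('d'): matches sub[0] = 'd'
  Position 1 ('e'): no match needed
  Position 2 ('a'): matches sub[1] = 'a'
  Position 3 ('e'): no match needed
  Position 4 ('d'): no match needed
  Position 5 ('d'): no match needed
Only matched 2/3 characters => not a subsequence

0


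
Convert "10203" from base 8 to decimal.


Input: "10203" in base 8
Positional expansion:
  Digit '1' (value 1) x 8^4 = 4096
  Digit '0' (value 0) x 8^3 = 0
  Digit '2' (value 2) x 8^2 = 128
  Digit '0' (value 0) x 8^1 = 0
  Digit '3' (value 3) x 8^0 = 3
Sum = 4227

4227


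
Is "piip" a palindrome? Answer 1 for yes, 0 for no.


Input: piip
Reversed: piip
  Compare pos 0 ('p') with pos 3 ('p'): match
  Compare pos 1 ('i') with pos 2 ('i'): match
Result: palindrome

1


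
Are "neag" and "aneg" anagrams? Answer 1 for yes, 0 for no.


Strings: "neag", "aneg"
Sorted first:  aegn
Sorted second: aegn
Sorted forms match => anagrams

1


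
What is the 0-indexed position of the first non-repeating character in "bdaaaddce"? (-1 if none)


Input: bdaaaddce
Character frequencies:
  'a': 3
  'b': 1
  'c': 1
  'd': 3
  'e': 1
Scanning left to right for freq == 1:
  Position 0 ('b'): unique! => answer = 0

0


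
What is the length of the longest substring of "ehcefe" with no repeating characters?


Input: "ehcefe"
Sliding window (track last position of each char):
  Position 0 ('e'): window [0,0] length 1 -- new best
  Position 1 ('h'): window [0,1] length 2 -- new best
  Position 2 ('c'): window [0,2] length 3 -- new best
  Position 3 ('e'): repeat (last at 0), move window start to 1
  Position 3 ('e'): window [1,3] length 3
  Position 4 ('f'): window [1,4] length 4 -- new best
  Position 5 ('e'): repeat (last at 3), move window start to 4
  Position 5 ('e'): window [4,5] length 2
Longest substring with no repeats: "hcef" with length 4

4


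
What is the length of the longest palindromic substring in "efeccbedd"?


Input: "efeccbedd"
Checking substrings for palindromes:
  [0:3] "efe" (len 3) => palindrome
  [3:5] "cc" (len 2) => palindrome
  [7:9] "dd" (len 2) => palindrome
Longest palindromic substring: "efe" with length 3

3


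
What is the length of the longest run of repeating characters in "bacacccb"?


Input: "bacacccb"
Scanning for longest run:
  Position 1 ('a'): new char, reset run to 1
  Position 2 ('c'): new char, reset run to 1
  Position 3 ('a'): new char, reset run to 1
  Position 4 ('c'): new char, reset run to 1
  Position 5 ('c'): continues run of 'c', length=2
  Position 6 ('c'): continues run of 'c', length=3
  Position 7 ('b'): new char, reset run to 1
Longest run: 'c' with length 3

3


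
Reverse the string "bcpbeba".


Input: bcpbeba
Reading characters right to left:
  Position 6: 'a'
  Position 5: 'b'
  Position 4: 'e'
  Position 3: 'b'
  Position 2: 'p'
  Position 1: 'c'
  Position 0: 'b'
Reversed: abebpcb

abebpcb


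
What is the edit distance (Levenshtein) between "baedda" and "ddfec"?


Computing edit distance: "baedda" -> "ddfec"
DP table:
           d    d    f    e    c
      0    1    2    3    4    5
  b   1    1    2    3    4    5
  a   2    2    2    3    4    5
  e   3    3    3    3    3    4
  d   4    3    3    4    4    4
  d   5    4    3    4    5    5
  a   6    5    4    4    5    6
Edit distance = dp[6][5] = 6

6


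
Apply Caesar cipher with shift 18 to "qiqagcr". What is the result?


Caesar cipher: shift "qiqagcr" by 18
  'q' (pos 16) + 18 = pos 8 = 'i'
  'i' (pos 8) + 18 = pos 0 = 'a'
  'q' (pos 16) + 18 = pos 8 = 'i'
  'a' (pos 0) + 18 = pos 18 = 's'
  'g' (pos 6) + 18 = pos 24 = 'y'
  'c' (pos 2) + 18 = pos 20 = 'u'
  'r' (pos 17) + 18 = pos 9 = 'j'
Result: iaisyuj

iaisyuj


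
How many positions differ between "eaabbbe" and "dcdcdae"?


Comparing "eaabbbe" and "dcdcdae" position by position:
  Position 0: 'e' vs 'd' => DIFFER
  Position 1: 'a' vs 'c' => DIFFER
  Position 2: 'a' vs 'd' => DIFFER
  Position 3: 'b' vs 'c' => DIFFER
  Position 4: 'b' vs 'd' => DIFFER
  Position 5: 'b' vs 'a' => DIFFER
  Position 6: 'e' vs 'e' => same
Positions that differ: 6

6


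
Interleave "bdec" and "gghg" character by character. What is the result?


Interleaving "bdec" and "gghg":
  Position 0: 'b' from first, 'g' from second => "bg"
  Position 1: 'd' from first, 'g' from second => "dg"
  Position 2: 'e' from first, 'h' from second => "eh"
  Position 3: 'c' from first, 'g' from second => "cg"
Result: bgdgehcg

bgdgehcg


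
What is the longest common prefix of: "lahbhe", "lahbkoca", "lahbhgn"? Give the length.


Words: lahbhe, lahbkoca, lahbhgn
  Position 0: all 'l' => match
  Position 1: all 'a' => match
  Position 2: all 'h' => match
  Position 3: all 'b' => match
  Position 4: ('h', 'k', 'h') => mismatch, stop
LCP = "lahb" (length 4)

4


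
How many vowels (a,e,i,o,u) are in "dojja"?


Input: dojja
Checking each character:
  'd' at position 0: consonant
  'o' at position 1: vowel (running total: 1)
  'j' at position 2: consonant
  'j' at position 3: consonant
  'a' at position 4: vowel (running total: 2)
Total vowels: 2

2


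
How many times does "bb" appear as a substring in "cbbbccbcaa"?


Searching for "bb" in "cbbbccbcaa"
Scanning each position:
  Position 0: "cb" => no
  Position 1: "bb" => MATCH
  Position 2: "bb" => MATCH
  Position 3: "bc" => no
  Position 4: "cc" => no
  Position 5: "cb" => no
  Position 6: "bc" => no
  Position 7: "ca" => no
  Position 8: "aa" => no
Total occurrences: 2

2


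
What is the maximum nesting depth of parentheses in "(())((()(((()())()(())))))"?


Input: "(())((()(((()())()(())))))"
Tracking depth:
  Position 0 '(': depth becomes 1
  Position 1 '(': depth becomes 2
  Position 2 ')': depth becomes 1
  Position 3 ')': depth becomes 0
  Position 4 '(': depth becomes 1
  Position 5 '(': depth becomes 2
  Position 6 '(': depth becomes 3
  Position 7 ')': depth becomes 2
  Position 8 '(': depth becomes 3
  Position 9 '(': depth becomes 4
  Position 10 '(': depth becomes 5
  Position 11 '(': depth becomes 6
  Position 12 ')': depth becomes 5
  Position 13 '(': depth becomes 6
  Position 14 ')': depth becomes 5
  Position 15 ')': depth becomes 4
  Position 16 '(': depth becomes 5
  Position 17 ')': depth becomes 4
  Position 18 '(': depth becomes 5
  Position 19 '(': depth becomes 6
  Position 20 ')': depth becomes 5
  Position 21 ')': depth becomes 4
  Position 22 ')': depth becomes 3
  Position 23 ')': depth becomes 2
  Position 24 ')': depth becomes 1
  Position 25 ')': depth becomes 0
Maximum depth reached: 6

6


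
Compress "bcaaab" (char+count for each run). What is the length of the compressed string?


Input: bcaaab
Runs:
  'b' x 1 => "b1"
  'c' x 1 => "c1"
  'a' x 3 => "a3"
  'b' x 1 => "b1"
Compressed: "b1c1a3b1"
Compressed length: 8

8


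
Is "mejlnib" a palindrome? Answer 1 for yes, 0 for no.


Input: mejlnib
Reversed: binljem
  Compare pos 0 ('m') with pos 6 ('b'): MISMATCH
  Compare pos 1 ('e') with pos 5 ('i'): MISMATCH
  Compare pos 2 ('j') with pos 4 ('n'): MISMATCH
Result: not a palindrome

0


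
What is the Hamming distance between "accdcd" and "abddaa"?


Comparing "accdcd" and "abddaa" position by position:
  Position 0: 'a' vs 'a' => same
  Position 1: 'c' vs 'b' => differ
  Position 2: 'c' vs 'd' => differ
  Position 3: 'd' vs 'd' => same
  Position 4: 'c' vs 'a' => differ
  Position 5: 'd' vs 'a' => differ
Total differences (Hamming distance): 4

4


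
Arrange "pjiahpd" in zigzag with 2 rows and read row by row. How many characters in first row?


Zigzag "pjiahpd" into 2 rows:
Placing characters:
  'p' => row 0
  'j' => row 1
  'i' => row 0
  'a' => row 1
  'h' => row 0
  'p' => row 1
  'd' => row 0
Rows:
  Row 0: "pihd"
  Row 1: "jap"
First row length: 4

4


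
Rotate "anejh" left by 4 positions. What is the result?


Input: "anejh", rotate left by 4
First 4 characters: "anej"
Remaining characters: "h"
Concatenate remaining + first: "h" + "anej" = "hanej"

hanej


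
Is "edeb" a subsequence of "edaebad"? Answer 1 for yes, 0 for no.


Check if "edeb" is a subsequence of "edaebad"
Greedy scan:
  Position 0 ('e'): matches sub[0] = 'e'
  Position 1 ('d'): matches sub[1] = 'd'
  Position 2 ('a'): no match needed
  Position 3 ('e'): matches sub[2] = 'e'
  Position 4 ('b'): matches sub[3] = 'b'
  Position 5 ('a'): no match needed
  Position 6 ('d'): no match needed
All 4 characters matched => is a subsequence

1


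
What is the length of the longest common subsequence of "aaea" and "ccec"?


LCS of "aaea" and "ccec"
DP table:
           c    c    e    c
      0    0    0    0    0
  a   0    0    0    0    0
  a   0    0    0    0    0
  e   0    0    0    1    1
  a   0    0    0    1    1
LCS length = dp[4][4] = 1

1


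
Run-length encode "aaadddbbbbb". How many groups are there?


Input: aaadddbbbbb
Scanning for consecutive runs:
  Group 1: 'a' x 3 (positions 0-2)
  Group 2: 'd' x 3 (positions 3-5)
  Group 3: 'b' x 5 (positions 6-10)
Total groups: 3

3


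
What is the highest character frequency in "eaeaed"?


Input: eaeaed
Character counts:
  'a': 2
  'd': 1
  'e': 3
Maximum frequency: 3

3


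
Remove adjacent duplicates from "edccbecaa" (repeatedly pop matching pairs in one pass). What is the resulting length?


Input: edccbecaa
Stack-based adjacent duplicate removal:
  Read 'e': push. Stack: e
  Read 'd': push. Stack: ed
  Read 'c': push. Stack: edc
  Read 'c': matches stack top 'c' => pop. Stack: ed
  Read 'b': push. Stack: edb
  Read 'e': push. Stack: edbe
  Read 'c': push. Stack: edbec
  Read 'a': push. Stack: edbeca
  Read 'a': matches stack top 'a' => pop. Stack: edbec
Final stack: "edbec" (length 5)

5


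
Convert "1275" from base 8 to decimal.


Input: "1275" in base 8
Positional expansion:
  Digit '1' (value 1) x 8^3 = 512
  Digit '2' (value 2) x 8^2 = 128
  Digit '7' (value 7) x 8^1 = 56
  Digit '5' (value 5) x 8^0 = 5
Sum = 701

701


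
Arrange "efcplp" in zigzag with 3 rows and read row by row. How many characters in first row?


Zigzag "efcplp" into 3 rows:
Placing characters:
  'e' => row 0
  'f' => row 1
  'c' => row 2
  'p' => row 1
  'l' => row 0
  'p' => row 1
Rows:
  Row 0: "el"
  Row 1: "fpp"
  Row 2: "c"
First row length: 2

2


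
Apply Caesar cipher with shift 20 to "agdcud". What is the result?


Caesar cipher: shift "agdcud" by 20
  'a' (pos 0) + 20 = pos 20 = 'u'
  'g' (pos 6) + 20 = pos 0 = 'a'
  'd' (pos 3) + 20 = pos 23 = 'x'
  'c' (pos 2) + 20 = pos 22 = 'w'
  'u' (pos 20) + 20 = pos 14 = 'o'
  'd' (pos 3) + 20 = pos 23 = 'x'
Result: uaxwox

uaxwox


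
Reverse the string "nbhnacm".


Input: nbhnacm
Reading characters right to left:
  Position 6: 'm'
  Position 5: 'c'
  Position 4: 'a'
  Position 3: 'n'
  Position 2: 'h'
  Position 1: 'b'
  Position 0: 'n'
Reversed: mcanhbn

mcanhbn


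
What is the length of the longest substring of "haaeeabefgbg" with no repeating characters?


Input: "haaeeabefgbg"
Sliding window (track last position of each char):
  Position 0 ('h'): window [0,0] length 1 -- new best
  Position 1 ('a'): window [0,1] length 2 -- new best
  Position 2 ('a'): repeat (last at 1), move window start to 2
  Position 2 ('a'): window [2,2] length 1
  Position 3 ('e'): window [2,3] length 2
  Position 4 ('e'): repeat (last at 3), move window start to 4
  Position 4 ('e'): window [4,4] length 1
  Position 5 ('a'): window [4,5] length 2
  Position 6 ('b'): window [4,6] length 3 -- new best
  Position 7 ('e'): repeat (last at 4), move window start to 5
  Position 7 ('e'): window [5,7] length 3
  Position 8 ('f'): window [5,8] length 4 -- new best
  Position 9 ('g'): window [5,9] length 5 -- new best
  Position 10 ('b'): repeat (last at 6), move window start to 7
  Position 10 ('b'): window [7,10] length 4
  Position 11 ('g'): repeat (last at 9), move window start to 10
  Position 11 ('g'): window [10,11] length 2
Longest substring with no repeats: "abefg" with length 5

5


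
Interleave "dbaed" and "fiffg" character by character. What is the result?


Interleaving "dbaed" and "fiffg":
  Position 0: 'd' from first, 'f' from second => "df"
  Position 1: 'b' from first, 'i' from second => "bi"
  Position 2: 'a' from first, 'f' from second => "af"
  Position 3: 'e' from first, 'f' from second => "ef"
  Position 4: 'd' from first, 'g' from second => "dg"
Result: dfbiafefdg

dfbiafefdg


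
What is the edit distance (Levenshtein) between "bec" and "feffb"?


Computing edit distance: "bec" -> "feffb"
DP table:
           f    e    f    f    b
      0    1    2    3    4    5
  b   1    1    2    3    4    4
  e   2    2    1    2    3    4
  c   3    3    2    2    3    4
Edit distance = dp[3][5] = 4

4


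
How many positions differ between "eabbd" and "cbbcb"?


Comparing "eabbd" and "cbbcb" position by position:
  Position 0: 'e' vs 'c' => DIFFER
  Position 1: 'a' vs 'b' => DIFFER
  Position 2: 'b' vs 'b' => same
  Position 3: 'b' vs 'c' => DIFFER
  Position 4: 'd' vs 'b' => DIFFER
Positions that differ: 4

4


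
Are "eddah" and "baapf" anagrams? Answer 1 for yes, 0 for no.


Strings: "eddah", "baapf"
Sorted first:  addeh
Sorted second: aabfp
Differ at position 1: 'd' vs 'a' => not anagrams

0


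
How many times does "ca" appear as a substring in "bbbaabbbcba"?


Searching for "ca" in "bbbaabbbcba"
Scanning each position:
  Position 0: "bb" => no
  Position 1: "bb" => no
  Position 2: "ba" => no
  Position 3: "aa" => no
  Position 4: "ab" => no
  Position 5: "bb" => no
  Position 6: "bb" => no
  Position 7: "bc" => no
  Position 8: "cb" => no
  Position 9: "ba" => no
Total occurrences: 0

0


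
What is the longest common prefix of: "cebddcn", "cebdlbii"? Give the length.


Words: cebddcn, cebdlbii
  Position 0: all 'c' => match
  Position 1: all 'e' => match
  Position 2: all 'b' => match
  Position 3: all 'd' => match
  Position 4: ('d', 'l') => mismatch, stop
LCP = "cebd" (length 4)

4


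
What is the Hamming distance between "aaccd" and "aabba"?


Comparing "aaccd" and "aabba" position by position:
  Position 0: 'a' vs 'a' => same
  Position 1: 'a' vs 'a' => same
  Position 2: 'c' vs 'b' => differ
  Position 3: 'c' vs 'b' => differ
  Position 4: 'd' vs 'a' => differ
Total differences (Hamming distance): 3

3


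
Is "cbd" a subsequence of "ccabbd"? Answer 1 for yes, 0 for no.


Check if "cbd" is a subsequence of "ccabbd"
Greedy scan:
  Position 0 ('c'): matches sub[0] = 'c'
  Position 1 ('c'): no match needed
  Position 2 ('a'): no match needed
  Position 3 ('b'): matches sub[1] = 'b'
  Position 4 ('b'): no match needed
  Position 5 ('d'): matches sub[2] = 'd'
All 3 characters matched => is a subsequence

1


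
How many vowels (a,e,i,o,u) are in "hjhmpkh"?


Input: hjhmpkh
Checking each character:
  'h' at position 0: consonant
  'j' at position 1: consonant
  'h' at position 2: consonant
  'm' at position 3: consonant
  'p' at position 4: consonant
  'k' at position 5: consonant
  'h' at position 6: consonant
Total vowels: 0

0


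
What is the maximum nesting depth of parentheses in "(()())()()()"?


Input: "(()())()()()"
Tracking depth:
  Position 0 '(': depth becomes 1
  Position 1 '(': depth becomes 2
  Position 2 ')': depth becomes 1
  Position 3 '(': depth becomes 2
  Position 4 ')': depth becomes 1
  Position 5 ')': depth becomes 0
  Position 6 '(': depth becomes 1
  Position 7 ')': depth becomes 0
  Position 8 '(': depth becomes 1
  Position 9 ')': depth becomes 0
  Position 10 '(': depth becomes 1
  Position 11 ')': depth becomes 0
Maximum depth reached: 2

2


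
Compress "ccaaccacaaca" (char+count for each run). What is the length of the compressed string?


Input: ccaaccacaaca
Runs:
  'c' x 2 => "c2"
  'a' x 2 => "a2"
  'c' x 2 => "c2"
  'a' x 1 => "a1"
  'c' x 1 => "c1"
  'a' x 2 => "a2"
  'c' x 1 => "c1"
  'a' x 1 => "a1"
Compressed: "c2a2c2a1c1a2c1a1"
Compressed length: 16

16


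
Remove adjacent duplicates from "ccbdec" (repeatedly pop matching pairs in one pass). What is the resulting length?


Input: ccbdec
Stack-based adjacent duplicate removal:
  Read 'c': push. Stack: c
  Read 'c': matches stack top 'c' => pop. Stack: (empty)
  Read 'b': push. Stack: b
  Read 'd': push. Stack: bd
  Read 'e': push. Stack: bde
  Read 'c': push. Stack: bdec
Final stack: "bdec" (length 4)

4


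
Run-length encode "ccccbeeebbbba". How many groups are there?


Input: ccccbeeebbbba
Scanning for consecutive runs:
  Group 1: 'c' x 4 (positions 0-3)
  Group 2: 'b' x 1 (positions 4-4)
  Group 3: 'e' x 3 (positions 5-7)
  Group 4: 'b' x 4 (positions 8-11)
  Group 5: 'a' x 1 (positions 12-12)
Total groups: 5

5


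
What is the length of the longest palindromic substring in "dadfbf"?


Input: "dadfbf"
Checking substrings for palindromes:
  [0:3] "dad" (len 3) => palindrome
  [3:6] "fbf" (len 3) => palindrome
Longest palindromic substring: "dad" with length 3

3


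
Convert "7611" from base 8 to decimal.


Input: "7611" in base 8
Positional expansion:
  Digit '7' (value 7) x 8^3 = 3584
  Digit '6' (value 6) x 8^2 = 384
  Digit '1' (value 1) x 8^1 = 8
  Digit '1' (value 1) x 8^0 = 1
Sum = 3977

3977


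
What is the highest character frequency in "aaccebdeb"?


Input: aaccebdeb
Character counts:
  'a': 2
  'b': 2
  'c': 2
  'd': 1
  'e': 2
Maximum frequency: 2

2


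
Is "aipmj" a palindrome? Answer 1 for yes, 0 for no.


Input: aipmj
Reversed: jmpia
  Compare pos 0 ('a') with pos 4 ('j'): MISMATCH
  Compare pos 1 ('i') with pos 3 ('m'): MISMATCH
Result: not a palindrome

0


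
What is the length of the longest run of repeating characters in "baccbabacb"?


Input: "baccbabacb"
Scanning for longest run:
  Position 1 ('a'): new char, reset run to 1
  Position 2 ('c'): new char, reset run to 1
  Position 3 ('c'): continues run of 'c', length=2
  Position 4 ('b'): new char, reset run to 1
  Position 5 ('a'): new char, reset run to 1
  Position 6 ('b'): new char, reset run to 1
  Position 7 ('a'): new char, reset run to 1
  Position 8 ('c'): new char, reset run to 1
  Position 9 ('b'): new char, reset run to 1
Longest run: 'c' with length 2

2


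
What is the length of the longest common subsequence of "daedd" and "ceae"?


LCS of "daedd" and "ceae"
DP table:
           c    e    a    e
      0    0    0    0    0
  d   0    0    0    0    0
  a   0    0    0    1    1
  e   0    0    1    1    2
  d   0    0    1    1    2
  d   0    0    1    1    2
LCS length = dp[5][4] = 2

2


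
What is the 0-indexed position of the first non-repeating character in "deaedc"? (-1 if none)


Input: deaedc
Character frequencies:
  'a': 1
  'c': 1
  'd': 2
  'e': 2
Scanning left to right for freq == 1:
  Position 0 ('d'): freq=2, skip
  Position 1 ('e'): freq=2, skip
  Position 2 ('a'): unique! => answer = 2

2


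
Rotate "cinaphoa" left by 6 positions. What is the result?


Input: "cinaphoa", rotate left by 6
First 6 characters: "cinaph"
Remaining characters: "oa"
Concatenate remaining + first: "oa" + "cinaph" = "oacinaph"

oacinaph


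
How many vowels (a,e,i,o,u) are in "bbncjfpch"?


Input: bbncjfpch
Checking each character:
  'b' at position 0: consonant
  'b' at position 1: consonant
  'n' at position 2: consonant
  'c' at position 3: consonant
  'j' at position 4: consonant
  'f' at position 5: consonant
  'p' at position 6: consonant
  'c' at position 7: consonant
  'h' at position 8: consonant
Total vowels: 0

0


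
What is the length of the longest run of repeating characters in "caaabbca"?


Input: "caaabbca"
Scanning for longest run:
  Position 1 ('a'): new char, reset run to 1
  Position 2 ('a'): continues run of 'a', length=2
  Position 3 ('a'): continues run of 'a', length=3
  Position 4 ('b'): new char, reset run to 1
  Position 5 ('b'): continues run of 'b', length=2
  Position 6 ('c'): new char, reset run to 1
  Position 7 ('a'): new char, reset run to 1
Longest run: 'a' with length 3

3


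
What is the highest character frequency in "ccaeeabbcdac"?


Input: ccaeeabbcdac
Character counts:
  'a': 3
  'b': 2
  'c': 4
  'd': 1
  'e': 2
Maximum frequency: 4

4


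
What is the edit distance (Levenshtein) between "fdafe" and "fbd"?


Computing edit distance: "fdafe" -> "fbd"
DP table:
           f    b    d
      0    1    2    3
  f   1    0    1    2
  d   2    1    1    1
  a   3    2    2    2
  f   4    3    3    3
  e   5    4    4    4
Edit distance = dp[5][3] = 4

4


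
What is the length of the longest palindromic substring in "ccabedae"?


Input: "ccabedae"
Checking substrings for palindromes:
  [0:2] "cc" (len 2) => palindrome
Longest palindromic substring: "cc" with length 2

2


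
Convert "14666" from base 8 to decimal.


Input: "14666" in base 8
Positional expansion:
  Digit '1' (value 1) x 8^4 = 4096
  Digit '4' (value 4) x 8^3 = 2048
  Digit '6' (value 6) x 8^2 = 384
  Digit '6' (value 6) x 8^1 = 48
  Digit '6' (value 6) x 8^0 = 6
Sum = 6582

6582


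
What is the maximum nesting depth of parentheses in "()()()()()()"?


Input: "()()()()()()"
Tracking depth:
  Position 0 '(': depth becomes 1
  Position 1 ')': depth becomes 0
  Position 2 '(': depth becomes 1
  Position 3 ')': depth becomes 0
  Position 4 '(': depth becomes 1
  Position 5 ')': depth becomes 0
  Position 6 '(': depth becomes 1
  Position 7 ')': depth becomes 0
  Position 8 '(': depth becomes 1
  Position 9 ')': depth becomes 0
  Position 10 '(': depth becomes 1
  Position 11 ')': depth becomes 0
Maximum depth reached: 1

1


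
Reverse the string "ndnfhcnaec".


Input: ndnfhcnaec
Reading characters right to left:
  Position 9: 'c'
  Position 8: 'e'
  Position 7: 'a'
  Position 6: 'n'
  Position 5: 'c'
  Position 4: 'h'
  Position 3: 'f'
  Position 2: 'n'
  Position 1: 'd'
  Position 0: 'n'
Reversed: ceanchfndn

ceanchfndn


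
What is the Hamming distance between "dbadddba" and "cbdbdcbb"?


Comparing "dbadddba" and "cbdbdcbb" position by position:
  Position 0: 'd' vs 'c' => differ
  Position 1: 'b' vs 'b' => same
  Position 2: 'a' vs 'd' => differ
  Position 3: 'd' vs 'b' => differ
  Position 4: 'd' vs 'd' => same
  Position 5: 'd' vs 'c' => differ
  Position 6: 'b' vs 'b' => same
  Position 7: 'a' vs 'b' => differ
Total differences (Hamming distance): 5

5


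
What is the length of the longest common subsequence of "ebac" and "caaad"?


LCS of "ebac" and "caaad"
DP table:
           c    a    a    a    d
      0    0    0    0    0    0
  e   0    0    0    0    0    0
  b   0    0    0    0    0    0
  a   0    0    1    1    1    1
  c   0    1    1    1    1    1
LCS length = dp[4][5] = 1

1


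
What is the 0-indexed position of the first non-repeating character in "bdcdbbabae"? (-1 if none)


Input: bdcdbbabae
Character frequencies:
  'a': 2
  'b': 4
  'c': 1
  'd': 2
  'e': 1
Scanning left to right for freq == 1:
  Position 0 ('b'): freq=4, skip
  Position 1 ('d'): freq=2, skip
  Position 2 ('c'): unique! => answer = 2

2


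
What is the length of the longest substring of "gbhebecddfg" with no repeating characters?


Input: "gbhebecddfg"
Sliding window (track last position of each char):
  Position 0 ('g'): window [0,0] length 1 -- new best
  Position 1 ('b'): window [0,1] length 2 -- new best
  Position 2 ('h'): window [0,2] length 3 -- new best
  Position 3 ('e'): window [0,3] length 4 -- new best
  Position 4 ('b'): repeat (last at 1), move window start to 2
  Position 4 ('b'): window [2,4] length 3
  Position 5 ('e'): repeat (last at 3), move window start to 4
  Position 5 ('e'): window [4,5] length 2
  Position 6 ('c'): window [4,6] length 3
  Position 7 ('d'): window [4,7] length 4
  Position 8 ('d'): repeat (last at 7), move window start to 8
  Position 8 ('d'): window [8,8] length 1
  Position 9 ('f'): window [8,9] length 2
  Position 10 ('g'): window [8,10] length 3
Longest substring with no repeats: "gbhe" with length 4

4


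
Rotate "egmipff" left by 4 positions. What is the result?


Input: "egmipff", rotate left by 4
First 4 characters: "egmi"
Remaining characters: "pff"
Concatenate remaining + first: "pff" + "egmi" = "pffegmi"

pffegmi


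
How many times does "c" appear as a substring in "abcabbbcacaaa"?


Searching for "c" in "abcabbbcacaaa"
Scanning each position:
  Position 0: "a" => no
  Position 1: "b" => no
  Position 2: "c" => MATCH
  Position 3: "a" => no
  Position 4: "b" => no
  Position 5: "b" => no
  Position 6: "b" => no
  Position 7: "c" => MATCH
  Position 8: "a" => no
  Position 9: "c" => MATCH
  Position 10: "a" => no
  Position 11: "a" => no
  Position 12: "a" => no
Total occurrences: 3

3


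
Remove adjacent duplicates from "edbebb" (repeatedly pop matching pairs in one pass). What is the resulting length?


Input: edbebb
Stack-based adjacent duplicate removal:
  Read 'e': push. Stack: e
  Read 'd': push. Stack: ed
  Read 'b': push. Stack: edb
  Read 'e': push. Stack: edbe
  Read 'b': push. Stack: edbeb
  Read 'b': matches stack top 'b' => pop. Stack: edbe
Final stack: "edbe" (length 4)

4


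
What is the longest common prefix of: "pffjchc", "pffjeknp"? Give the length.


Words: pffjchc, pffjeknp
  Position 0: all 'p' => match
  Position 1: all 'f' => match
  Position 2: all 'f' => match
  Position 3: all 'j' => match
  Position 4: ('c', 'e') => mismatch, stop
LCP = "pffj" (length 4)

4


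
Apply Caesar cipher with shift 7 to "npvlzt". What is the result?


Caesar cipher: shift "npvlzt" by 7
  'n' (pos 13) + 7 = pos 20 = 'u'
  'p' (pos 15) + 7 = pos 22 = 'w'
  'v' (pos 21) + 7 = pos 2 = 'c'
  'l' (pos 11) + 7 = pos 18 = 's'
  'z' (pos 25) + 7 = pos 6 = 'g'
  't' (pos 19) + 7 = pos 0 = 'a'
Result: uwcsga

uwcsga


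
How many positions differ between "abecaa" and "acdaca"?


Comparing "abecaa" and "acdaca" position by position:
  Position 0: 'a' vs 'a' => same
  Position 1: 'b' vs 'c' => DIFFER
  Position 2: 'e' vs 'd' => DIFFER
  Position 3: 'c' vs 'a' => DIFFER
  Position 4: 'a' vs 'c' => DIFFER
  Position 5: 'a' vs 'a' => same
Positions that differ: 4

4


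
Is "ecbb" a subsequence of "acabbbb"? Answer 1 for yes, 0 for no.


Check if "ecbb" is a subsequence of "acabbbb"
Greedy scan:
  Position 0 ('a'): no match needed
  Position 1 ('c'): no match needed
  Position 2 ('a'): no match needed
  Position 3 ('b'): no match needed
  Position 4 ('b'): no match needed
  Position 5 ('b'): no match needed
  Position 6 ('b'): no match needed
Only matched 0/4 characters => not a subsequence

0


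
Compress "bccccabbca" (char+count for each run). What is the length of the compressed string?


Input: bccccabbca
Runs:
  'b' x 1 => "b1"
  'c' x 4 => "c4"
  'a' x 1 => "a1"
  'b' x 2 => "b2"
  'c' x 1 => "c1"
  'a' x 1 => "a1"
Compressed: "b1c4a1b2c1a1"
Compressed length: 12

12


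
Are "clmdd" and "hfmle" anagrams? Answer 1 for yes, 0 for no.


Strings: "clmdd", "hfmle"
Sorted first:  cddlm
Sorted second: efhlm
Differ at position 0: 'c' vs 'e' => not anagrams

0


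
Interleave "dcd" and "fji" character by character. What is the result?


Interleaving "dcd" and "fji":
  Position 0: 'd' from first, 'f' from second => "df"
  Position 1: 'c' from first, 'j' from second => "cj"
  Position 2: 'd' from first, 'i' from second => "di"
Result: dfcjdi

dfcjdi


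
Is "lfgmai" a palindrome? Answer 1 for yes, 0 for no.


Input: lfgmai
Reversed: iamgfl
  Compare pos 0 ('l') with pos 5 ('i'): MISMATCH
  Compare pos 1 ('f') with pos 4 ('a'): MISMATCH
  Compare pos 2 ('g') with pos 3 ('m'): MISMATCH
Result: not a palindrome

0


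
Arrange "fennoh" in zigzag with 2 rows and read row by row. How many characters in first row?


Zigzag "fennoh" into 2 rows:
Placing characters:
  'f' => row 0
  'e' => row 1
  'n' => row 0
  'n' => row 1
  'o' => row 0
  'h' => row 1
Rows:
  Row 0: "fno"
  Row 1: "enh"
First row length: 3

3


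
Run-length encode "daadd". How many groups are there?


Input: daadd
Scanning for consecutive runs:
  Group 1: 'd' x 1 (positions 0-0)
  Group 2: 'a' x 2 (positions 1-2)
  Group 3: 'd' x 2 (positions 3-4)
Total groups: 3

3


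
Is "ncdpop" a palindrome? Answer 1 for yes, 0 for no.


Input: ncdpop
Reversed: popdcn
  Compare pos 0 ('n') with pos 5 ('p'): MISMATCH
  Compare pos 1 ('c') with pos 4 ('o'): MISMATCH
  Compare pos 2 ('d') with pos 3 ('p'): MISMATCH
Result: not a palindrome

0


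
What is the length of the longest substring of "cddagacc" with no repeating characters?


Input: "cddagacc"
Sliding window (track last position of each char):
  Position 0 ('c'): window [0,0] length 1 -- new best
  Position 1 ('d'): window [0,1] length 2 -- new best
  Position 2 ('d'): repeat (last at 1), move window start to 2
  Position 2 ('d'): window [2,2] length 1
  Position 3 ('a'): window [2,3] length 2
  Position 4 ('g'): window [2,4] length 3 -- new best
  Position 5 ('a'): repeat (last at 3), move window start to 4
  Position 5 ('a'): window [4,5] length 2
  Position 6 ('c'): window [4,6] length 3
  Position 7 ('c'): repeat (last at 6), move window start to 7
  Position 7 ('c'): window [7,7] length 1
Longest substring with no repeats: "dag" with length 3

3


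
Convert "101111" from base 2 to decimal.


Input: "101111" in base 2
Positional expansion:
  Digit '1' (value 1) x 2^5 = 32
  Digit '0' (value 0) x 2^4 = 0
  Digit '1' (value 1) x 2^3 = 8
  Digit '1' (value 1) x 2^2 = 4
  Digit '1' (value 1) x 2^1 = 2
  Digit '1' (value 1) x 2^0 = 1
Sum = 47

47


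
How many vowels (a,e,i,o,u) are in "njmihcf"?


Input: njmihcf
Checking each character:
  'n' at position 0: consonant
  'j' at position 1: consonant
  'm' at position 2: consonant
  'i' at position 3: vowel (running total: 1)
  'h' at position 4: consonant
  'c' at position 5: consonant
  'f' at position 6: consonant
Total vowels: 1

1


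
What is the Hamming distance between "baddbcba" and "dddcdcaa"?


Comparing "baddbcba" and "dddcdcaa" position by position:
  Position 0: 'b' vs 'd' => differ
  Position 1: 'a' vs 'd' => differ
  Position 2: 'd' vs 'd' => same
  Position 3: 'd' vs 'c' => differ
  Position 4: 'b' vs 'd' => differ
  Position 5: 'c' vs 'c' => same
  Position 6: 'b' vs 'a' => differ
  Position 7: 'a' vs 'a' => same
Total differences (Hamming distance): 5

5


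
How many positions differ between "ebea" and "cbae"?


Comparing "ebea" and "cbae" position by position:
  Position 0: 'e' vs 'c' => DIFFER
  Position 1: 'b' vs 'b' => same
  Position 2: 'e' vs 'a' => DIFFER
  Position 3: 'a' vs 'e' => DIFFER
Positions that differ: 3

3


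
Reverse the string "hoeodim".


Input: hoeodim
Reading characters right to left:
  Position 6: 'm'
  Position 5: 'i'
  Position 4: 'd'
  Position 3: 'o'
  Position 2: 'e'
  Position 1: 'o'
  Position 0: 'h'
Reversed: midoeoh

midoeoh


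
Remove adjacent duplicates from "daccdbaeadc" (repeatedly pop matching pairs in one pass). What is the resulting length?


Input: daccdbaeadc
Stack-based adjacent duplicate removal:
  Read 'd': push. Stack: d
  Read 'a': push. Stack: da
  Read 'c': push. Stack: dac
  Read 'c': matches stack top 'c' => pop. Stack: da
  Read 'd': push. Stack: dad
  Read 'b': push. Stack: dadb
  Read 'a': push. Stack: dadba
  Read 'e': push. Stack: dadbae
  Read 'a': push. Stack: dadbaea
  Read 'd': push. Stack: dadbaead
  Read 'c': push. Stack: dadbaeadc
Final stack: "dadbaeadc" (length 9)

9
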